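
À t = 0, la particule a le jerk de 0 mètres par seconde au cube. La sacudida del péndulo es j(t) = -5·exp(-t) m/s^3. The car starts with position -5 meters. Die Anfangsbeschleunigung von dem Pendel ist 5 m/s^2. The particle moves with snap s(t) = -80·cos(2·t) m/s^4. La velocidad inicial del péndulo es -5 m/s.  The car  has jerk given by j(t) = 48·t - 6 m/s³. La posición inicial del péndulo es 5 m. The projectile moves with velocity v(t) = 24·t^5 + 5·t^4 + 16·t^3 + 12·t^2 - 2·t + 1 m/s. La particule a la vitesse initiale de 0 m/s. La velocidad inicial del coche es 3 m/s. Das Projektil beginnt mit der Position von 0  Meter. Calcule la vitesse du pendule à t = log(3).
Nous devons trouver l'intégrale de notre équation du jerk j(t) = -5·exp(-t) 2 fois. L'intégrale du jerk, avec a(0) = 5, donne l'accélération: a(t) = 5·exp(-t). En prenant ∫a(t)dt et en appliquant v(0) = -5, nous trouvons v(t) = -5·exp(-t). De l'équation de la vitesse v(t) = -5·exp(-t), nous substituons t = log(3) pour obtenir v = -5/3.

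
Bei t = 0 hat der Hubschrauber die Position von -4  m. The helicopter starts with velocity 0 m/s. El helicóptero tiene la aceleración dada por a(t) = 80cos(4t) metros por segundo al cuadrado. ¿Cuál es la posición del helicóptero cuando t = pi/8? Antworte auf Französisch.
Nous devons intégrer notre équation de l'accélération a(t) = 80·cos(4·t) 2 fois. L'intégrale de l'accélération, avec v(0) = 0, donne la vitesse: v(t) = 20·sin(4·t). En intégrant la vitesse et en utilisant la condition initiale x(0) = -4, nous obtenons x(t) = 1 - 5·cos(4·t). Nous avons la position x(t) = 1 - 5·cos(4·t). En substituant t = pi/8: x(pi/8) = 1.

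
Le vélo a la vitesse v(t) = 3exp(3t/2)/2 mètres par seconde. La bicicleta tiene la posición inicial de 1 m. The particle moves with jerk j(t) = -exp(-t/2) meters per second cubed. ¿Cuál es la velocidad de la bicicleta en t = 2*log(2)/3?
Tenemos la velocidad v(t) = 3·exp(3·t/2)/2. Sustituyendo t = 2*log(2)/3: v(2*log(2)/3) = 3.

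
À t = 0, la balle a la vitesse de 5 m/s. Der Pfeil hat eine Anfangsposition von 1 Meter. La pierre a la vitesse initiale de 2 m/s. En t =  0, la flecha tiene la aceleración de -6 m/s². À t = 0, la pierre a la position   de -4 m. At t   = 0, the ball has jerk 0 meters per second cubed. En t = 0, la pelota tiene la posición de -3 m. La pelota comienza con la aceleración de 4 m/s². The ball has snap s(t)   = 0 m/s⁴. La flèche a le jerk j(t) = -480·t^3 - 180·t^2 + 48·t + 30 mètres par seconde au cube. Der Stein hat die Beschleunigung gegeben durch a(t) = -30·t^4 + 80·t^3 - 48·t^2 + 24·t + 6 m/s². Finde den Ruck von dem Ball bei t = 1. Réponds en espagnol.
Para resolver esto, necesitamos tomar 1 integral de nuestra ecuación del snap s(t) = 0. Integrando el snap y usando la condición inicial j(0) = 0, obtenemos j(t) = 0. Usando j(t) = 0 y sustituyendo t = 1, encontramos j = 0.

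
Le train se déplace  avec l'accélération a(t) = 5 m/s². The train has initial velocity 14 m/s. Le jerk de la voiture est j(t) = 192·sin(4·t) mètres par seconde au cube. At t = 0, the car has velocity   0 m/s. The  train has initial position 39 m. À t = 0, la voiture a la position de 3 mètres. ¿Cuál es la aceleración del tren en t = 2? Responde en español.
Tenemos la aceleración a(t) = 5. Sustituyendo t = 2: a(2) = 5.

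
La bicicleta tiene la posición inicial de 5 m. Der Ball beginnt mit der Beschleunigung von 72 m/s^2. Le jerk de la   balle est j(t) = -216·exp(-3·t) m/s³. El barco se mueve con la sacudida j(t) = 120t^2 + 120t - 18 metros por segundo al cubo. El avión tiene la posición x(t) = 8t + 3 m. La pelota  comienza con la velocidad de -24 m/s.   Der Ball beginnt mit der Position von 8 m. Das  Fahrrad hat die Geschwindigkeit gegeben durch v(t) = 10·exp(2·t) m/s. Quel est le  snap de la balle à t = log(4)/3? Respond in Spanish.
Para resolver esto, necesitamos tomar 1 derivada de nuestra ecuación de la sacudida j(t) = -216·exp(-3·t). La derivada de la sacudida da el snap: s(t) = 648·exp(-3·t). De la ecuación del snap s(t) = 648·exp(-3·t), sustituimos t = log(4)/3 para obtener s = 162.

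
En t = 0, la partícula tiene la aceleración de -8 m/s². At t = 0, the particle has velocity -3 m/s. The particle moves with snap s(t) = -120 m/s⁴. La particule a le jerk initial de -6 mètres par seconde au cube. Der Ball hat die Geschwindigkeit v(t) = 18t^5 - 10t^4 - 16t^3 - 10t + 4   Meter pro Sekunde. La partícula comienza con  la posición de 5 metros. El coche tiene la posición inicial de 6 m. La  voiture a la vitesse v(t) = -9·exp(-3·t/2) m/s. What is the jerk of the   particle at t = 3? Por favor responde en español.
Necesitamos integrar nuestra ecuación del snap s(t) = -120 1 vez. La integral del snap, con j(0) = -6, da la sacudida: j(t) = -120·t - 6. Tenemos la sacudida j(t) = -120·t - 6. Sustituyendo t = 3: j(3) = -366.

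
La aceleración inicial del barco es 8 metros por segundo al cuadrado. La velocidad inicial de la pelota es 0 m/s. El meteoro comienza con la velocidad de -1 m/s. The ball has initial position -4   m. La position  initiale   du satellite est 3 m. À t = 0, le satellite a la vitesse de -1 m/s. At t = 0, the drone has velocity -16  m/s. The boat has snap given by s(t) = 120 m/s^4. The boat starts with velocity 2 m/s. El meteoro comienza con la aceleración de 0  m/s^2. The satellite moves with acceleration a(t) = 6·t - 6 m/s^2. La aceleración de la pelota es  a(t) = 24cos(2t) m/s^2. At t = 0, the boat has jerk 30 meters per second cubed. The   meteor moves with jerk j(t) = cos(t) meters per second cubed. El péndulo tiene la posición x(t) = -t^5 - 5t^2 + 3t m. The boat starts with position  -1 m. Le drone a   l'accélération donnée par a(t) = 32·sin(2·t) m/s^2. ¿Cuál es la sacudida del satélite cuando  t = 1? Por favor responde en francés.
En partant de l'accélération a(t) = 6·t - 6, nous prenons 1 dérivée. La dérivée de l'accélération donne le jerk: j(t) = 6. Nous avons le jerk j(t) = 6. En substituant t = 1: j(1) = 6.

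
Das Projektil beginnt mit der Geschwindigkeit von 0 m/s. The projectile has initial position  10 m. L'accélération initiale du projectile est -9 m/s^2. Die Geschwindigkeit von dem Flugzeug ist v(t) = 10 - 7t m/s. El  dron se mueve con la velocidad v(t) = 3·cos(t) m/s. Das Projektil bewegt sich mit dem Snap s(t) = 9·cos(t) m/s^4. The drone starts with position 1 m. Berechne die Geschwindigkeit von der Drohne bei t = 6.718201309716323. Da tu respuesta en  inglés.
Using v(t) = 3·cos(t) and substituting t = 6.718201309716323, we find v = 2.72058989564337.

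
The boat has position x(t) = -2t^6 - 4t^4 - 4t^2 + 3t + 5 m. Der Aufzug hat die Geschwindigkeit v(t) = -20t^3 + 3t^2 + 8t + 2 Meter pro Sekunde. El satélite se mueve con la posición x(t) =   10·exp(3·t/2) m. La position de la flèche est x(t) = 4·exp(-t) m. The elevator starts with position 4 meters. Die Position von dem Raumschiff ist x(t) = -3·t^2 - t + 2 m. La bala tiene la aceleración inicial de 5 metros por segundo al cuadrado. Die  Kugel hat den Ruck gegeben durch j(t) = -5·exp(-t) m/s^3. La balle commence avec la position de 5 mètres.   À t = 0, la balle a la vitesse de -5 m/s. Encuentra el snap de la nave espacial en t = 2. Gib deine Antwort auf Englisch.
We must differentiate our position equation x(t) = -3·t^2 - t + 2 4 times. The derivative of position gives velocity: v(t) = -6·t - 1. Differentiating velocity, we get acceleration: a(t) = -6. The derivative of acceleration gives jerk: j(t) = 0. Taking d/dt of j(t), we find s(t) = 0. Using s(t) = 0 and substituting t = 2, we find s = 0.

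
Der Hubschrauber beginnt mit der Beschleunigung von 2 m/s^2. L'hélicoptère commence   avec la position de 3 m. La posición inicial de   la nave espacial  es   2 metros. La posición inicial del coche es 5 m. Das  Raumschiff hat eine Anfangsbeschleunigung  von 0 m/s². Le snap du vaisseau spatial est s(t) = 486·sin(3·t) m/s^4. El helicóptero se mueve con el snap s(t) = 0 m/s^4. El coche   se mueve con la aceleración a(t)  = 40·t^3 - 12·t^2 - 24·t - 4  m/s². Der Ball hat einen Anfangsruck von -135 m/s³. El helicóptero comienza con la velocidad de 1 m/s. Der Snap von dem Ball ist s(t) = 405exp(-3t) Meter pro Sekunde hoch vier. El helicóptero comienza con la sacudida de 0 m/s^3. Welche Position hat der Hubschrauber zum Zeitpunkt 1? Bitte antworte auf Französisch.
Nous devons trouver la primitive de notre équation du snap s(t) = 0 4 fois. En intégrant le snap et en utilisant la condition initiale j(0) = 0, nous obtenons j(t) = 0. La primitive du jerk, avec a(0) = 2, donne l'accélération: a(t) = 2. La primitive de l'accélération est la vitesse. En utilisant v(0) = 1, nous obtenons v(t) = 2·t + 1. La primitive de la vitesse est la position. En utilisant x(0) = 3, nous obtenons x(t) = t^2 + t + 3. Nous avons la position x(t) = t^2 + t + 3. En substituant t = 1: x(1) = 5.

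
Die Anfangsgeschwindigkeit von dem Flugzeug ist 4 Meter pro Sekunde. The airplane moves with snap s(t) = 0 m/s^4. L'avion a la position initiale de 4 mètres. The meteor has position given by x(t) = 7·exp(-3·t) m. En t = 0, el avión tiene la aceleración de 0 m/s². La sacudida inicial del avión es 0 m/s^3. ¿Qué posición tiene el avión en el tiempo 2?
Necesitamos integrar nuestra ecuación del snap s(t) = 0 4 veces. Tomando ∫s(t)dt y aplicando j(0) = 0, encontramos j(t) = 0. Integrando la sacudida y usando la condición inicial a(0) = 0, obtenemos a(t) = 0. La integral de la aceleración es la velocidad. Usando v(0) = 4, obtenemos v(t) = 4. La antiderivada de la velocidad, con x(0) = 4, da la posición: x(t) = 4·t + 4. Tenemos la posición x(t) = 4·t + 4. Sustituyendo t = 2: x(2) = 12.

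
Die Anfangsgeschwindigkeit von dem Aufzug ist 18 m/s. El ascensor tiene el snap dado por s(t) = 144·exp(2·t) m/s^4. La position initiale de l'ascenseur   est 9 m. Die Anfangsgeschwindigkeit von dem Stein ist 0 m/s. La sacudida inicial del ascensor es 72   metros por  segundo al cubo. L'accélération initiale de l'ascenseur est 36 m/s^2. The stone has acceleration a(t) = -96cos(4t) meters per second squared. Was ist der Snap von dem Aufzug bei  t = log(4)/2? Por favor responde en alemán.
Wir haben den Snap s(t) = 144·exp(2·t). Durch Einsetzen von t = log(4)/2: s(log(4)/2) = 576.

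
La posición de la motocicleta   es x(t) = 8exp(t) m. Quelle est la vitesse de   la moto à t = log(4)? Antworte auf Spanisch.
Para resolver esto, necesitamos tomar 1 derivada de nuestra ecuación de la posición x(t) = 8·exp(t). Tomando d/dt de x(t), encontramos v(t) = 8·exp(t). Tenemos la velocidad v(t) = 8·exp(t). Sustituyendo t = log(4): v(log(4)) = 32.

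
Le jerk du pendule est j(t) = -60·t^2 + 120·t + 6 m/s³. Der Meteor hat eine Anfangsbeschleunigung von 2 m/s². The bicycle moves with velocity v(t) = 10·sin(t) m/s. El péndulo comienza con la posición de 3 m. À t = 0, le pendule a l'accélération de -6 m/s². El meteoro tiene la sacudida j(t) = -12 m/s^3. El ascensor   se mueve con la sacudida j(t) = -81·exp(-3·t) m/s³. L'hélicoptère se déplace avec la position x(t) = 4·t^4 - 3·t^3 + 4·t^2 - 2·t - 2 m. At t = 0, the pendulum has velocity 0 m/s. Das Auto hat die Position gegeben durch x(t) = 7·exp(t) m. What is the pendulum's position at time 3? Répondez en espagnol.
Necesitamos integrar nuestra ecuación de la sacudida j(t) = -60·t^2 + 120·t + 6 3 veces. Tomando ∫j(t)dt y aplicando a(0) = -6, encontramos a(t) = -20·t^3 + 60·t^2 + 6·t - 6. Tomando ∫a(t)dt y aplicando v(0) = 0, encontramos v(t) = t·(-5·t^3 + 20·t^2 + 3·t - 6). Tomando ∫v(t)dt y aplicando x(0) = 3, encontramos x(t) = -t^5 + 5·t^4 + t^3 - 3·t^2 + 3. Tenemos la posición x(t) = -t^5 + 5·t^4 + t^3 - 3·t^2 + 3. Sustituyendo t = 3: x(3) = 165.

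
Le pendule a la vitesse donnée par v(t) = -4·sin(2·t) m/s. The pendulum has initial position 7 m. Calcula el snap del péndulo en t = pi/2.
Para resolver esto, necesitamos tomar 3 derivadas de nuestra ecuación de la velocidad v(t) = -4·sin(2·t). Derivando la velocidad, obtenemos la aceleración: a(t) = -8·cos(2·t). Tomando d/dt de a(t), encontramos j(t) = 16·sin(2·t). La derivada de la sacudida da el snap: s(t) = 32·cos(2·t). Usando s(t) = 32·cos(2·t) y sustituyendo t = pi/2, encontramos s = -32.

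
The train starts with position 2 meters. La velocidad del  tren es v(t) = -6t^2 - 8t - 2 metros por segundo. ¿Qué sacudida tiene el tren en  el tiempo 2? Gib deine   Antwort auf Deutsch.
Wir müssen unsere Gleichung für die Geschwindigkeit v(t) = -6·t^2 - 8·t - 2 2-mal ableiten. Die Ableitung von der Geschwindigkeit ergibt die Beschleunigung: a(t) = -12·t - 8. Durch Ableiten von der Beschleunigung erhalten wir den Ruck: j(t) = -12. Wir haben den Ruck j(t) = -12. Durch Einsetzen von t = 2: j(2) = -12.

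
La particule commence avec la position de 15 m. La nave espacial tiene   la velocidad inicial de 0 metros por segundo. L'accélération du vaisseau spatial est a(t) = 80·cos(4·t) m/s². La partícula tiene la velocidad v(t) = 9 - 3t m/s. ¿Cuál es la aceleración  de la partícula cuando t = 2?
Partiendo de la velocidad v(t) = 9 - 3·t, tomamos 1 derivada. La derivada de la velocidad da la aceleración: a(t) = -3. De la ecuación de la aceleración a(t) = -3, sustituimos t = 2 para obtener a = -3.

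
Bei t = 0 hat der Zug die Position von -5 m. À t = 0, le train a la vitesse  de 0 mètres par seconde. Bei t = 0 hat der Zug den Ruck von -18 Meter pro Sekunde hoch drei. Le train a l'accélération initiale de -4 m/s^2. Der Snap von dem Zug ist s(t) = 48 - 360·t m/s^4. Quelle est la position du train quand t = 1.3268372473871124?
Pour résoudre ceci, nous devons prendre 4 primitives de notre équation du snap s(t) = 48 - 360·t. La primitive du snap est le jerk. En utilisant j(0) = -18, nous obtenons j(t) = -180·t^2 + 48·t - 18. L'intégrale du jerk est l'accélération. En utilisant a(0) = -4, nous obtenons a(t) = -60·t^3 + 24·t^2 - 18·t - 4. La primitive de l'accélération est la vitesse. En utilisant v(0) = 0, nous obtenons v(t) = t·(-15·t^3 + 8·t^2 - 9·t - 4). La primitive de la vitesse est la position. En utilisant x(0) = -5, nous obtenons x(t) = -3·t^5 + 2·t^4 - 3·t^3 - 2·t^2 - 5. Nous avons la position x(t) = -3·t^5 + 2·t^4 - 3·t^3 - 2·t^2 - 5. En substituant t = 1.3268372473871124: x(1.3268372473871124) = -21.6669724786867.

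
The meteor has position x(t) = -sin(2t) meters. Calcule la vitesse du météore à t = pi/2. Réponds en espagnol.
Partiendo de la posición x(t) = -sin(2·t), tomamos 1 derivada. Derivando la posición, obtenemos la velocidad: v(t) = -2·cos(2·t). Tenemos la velocidad v(t) = -2·cos(2·t). Sustituyendo t = pi/2: v(pi/2) = 2.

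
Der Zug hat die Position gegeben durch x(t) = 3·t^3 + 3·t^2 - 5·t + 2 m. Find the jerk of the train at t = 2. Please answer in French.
Pour résoudre ceci, nous devons prendre 3 dérivées de notre équation de la position x(t) = 3·t^3 + 3·t^2 - 5·t + 2. La dérivée de la position donne la vitesse: v(t) = 9·t^2 + 6·t - 5. En dérivant la vitesse, nous obtenons l'accélération: a(t) = 18·t + 6. En prenant d/dt de a(t), nous trouvons j(t) = 18. En utilisant j(t) = 18 et en substituant t = 2, nous trouvons j = 18.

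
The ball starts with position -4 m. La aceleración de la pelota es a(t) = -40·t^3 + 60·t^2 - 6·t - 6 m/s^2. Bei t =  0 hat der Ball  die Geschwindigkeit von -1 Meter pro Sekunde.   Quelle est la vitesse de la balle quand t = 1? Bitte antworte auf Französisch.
Pour résoudre ceci, nous devons prendre 1 intégrale de notre équation de l'accélération a(t) = -40·t^3 + 60·t^2 - 6·t - 6. En intégrant l'accélération et en utilisant la condition initiale v(0) = -1, nous obtenons v(t) = -10·t^4 + 20·t^3 - 3·t^2 - 6·t - 1. De l'équation de la vitesse v(t) = -10·t^4 + 20·t^3 - 3·t^2 - 6·t - 1, nous substituons t = 1 pour obtenir v = 0.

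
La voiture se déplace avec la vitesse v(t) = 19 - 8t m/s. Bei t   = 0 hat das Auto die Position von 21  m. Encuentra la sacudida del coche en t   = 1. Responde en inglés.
We must differentiate our velocity equation v(t) = 19 - 8·t 2 times. Taking d/dt of v(t), we find a(t) = -8. The derivative of acceleration gives jerk: j(t) = 0. We have jerk j(t) = 0. Substituting t = 1: j(1) = 0.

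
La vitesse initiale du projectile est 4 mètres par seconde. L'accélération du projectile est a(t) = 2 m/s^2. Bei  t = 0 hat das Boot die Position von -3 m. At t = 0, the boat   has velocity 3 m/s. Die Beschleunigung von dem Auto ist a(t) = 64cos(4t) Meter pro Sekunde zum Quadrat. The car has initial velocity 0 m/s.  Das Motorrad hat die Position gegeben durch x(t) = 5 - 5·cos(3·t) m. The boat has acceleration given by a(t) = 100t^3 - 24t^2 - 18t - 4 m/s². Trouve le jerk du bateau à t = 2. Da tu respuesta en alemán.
Wir müssen unsere Gleichung für die Beschleunigung a(t) = 100·t^3 - 24·t^2 - 18·t - 4 1-mal ableiten. Mit d/dt von a(t) finden wir j(t) = 300·t^2 - 48·t - 18. Aus der Gleichung für den Ruck j(t) = 300·t^2 - 48·t - 18, setzen wir t = 2 ein und erhalten j = 1086.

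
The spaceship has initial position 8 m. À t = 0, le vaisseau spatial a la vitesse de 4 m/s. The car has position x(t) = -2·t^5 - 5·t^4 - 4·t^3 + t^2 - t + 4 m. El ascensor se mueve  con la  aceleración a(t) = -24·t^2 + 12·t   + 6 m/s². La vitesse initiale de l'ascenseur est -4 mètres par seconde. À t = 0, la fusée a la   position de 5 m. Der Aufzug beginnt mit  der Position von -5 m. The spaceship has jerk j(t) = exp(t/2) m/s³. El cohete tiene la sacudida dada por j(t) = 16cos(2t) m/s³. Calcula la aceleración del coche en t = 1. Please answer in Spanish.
Para resolver esto, necesitamos tomar 2 derivadas de nuestra ecuación de la posición x(t) = -2·t^5 - 5·t^4 - 4·t^3 + t^2 - t + 4. Tomando d/dt de x(t), encontramos v(t) = -10·t^4 - 20·t^3 - 12·t^2 + 2·t - 1. La derivada de la velocidad da la aceleración: a(t) = -40·t^3 - 60·t^2 - 24·t + 2. Tenemos la aceleración a(t) = -40·t^3 - 60·t^2 - 24·t + 2. Sustituyendo t = 1: a(1) = -122.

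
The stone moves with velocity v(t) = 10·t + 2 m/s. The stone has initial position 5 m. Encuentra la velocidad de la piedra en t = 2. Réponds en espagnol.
Usando v(t) = 10·t + 2 y sustituyendo t = 2, encontramos v = 22.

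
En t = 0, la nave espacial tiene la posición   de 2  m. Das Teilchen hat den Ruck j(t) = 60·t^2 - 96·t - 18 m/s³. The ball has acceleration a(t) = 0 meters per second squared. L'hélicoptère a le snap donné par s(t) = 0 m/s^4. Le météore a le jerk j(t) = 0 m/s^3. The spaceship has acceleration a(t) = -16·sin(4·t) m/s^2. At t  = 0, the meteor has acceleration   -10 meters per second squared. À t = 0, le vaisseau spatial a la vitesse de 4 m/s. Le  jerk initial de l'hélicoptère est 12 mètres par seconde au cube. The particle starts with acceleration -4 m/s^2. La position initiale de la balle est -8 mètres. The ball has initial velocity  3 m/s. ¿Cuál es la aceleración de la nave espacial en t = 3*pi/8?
Usando a(t) = -16·sin(4·t) y sustituyendo t = 3*pi/8, encontramos a = 16.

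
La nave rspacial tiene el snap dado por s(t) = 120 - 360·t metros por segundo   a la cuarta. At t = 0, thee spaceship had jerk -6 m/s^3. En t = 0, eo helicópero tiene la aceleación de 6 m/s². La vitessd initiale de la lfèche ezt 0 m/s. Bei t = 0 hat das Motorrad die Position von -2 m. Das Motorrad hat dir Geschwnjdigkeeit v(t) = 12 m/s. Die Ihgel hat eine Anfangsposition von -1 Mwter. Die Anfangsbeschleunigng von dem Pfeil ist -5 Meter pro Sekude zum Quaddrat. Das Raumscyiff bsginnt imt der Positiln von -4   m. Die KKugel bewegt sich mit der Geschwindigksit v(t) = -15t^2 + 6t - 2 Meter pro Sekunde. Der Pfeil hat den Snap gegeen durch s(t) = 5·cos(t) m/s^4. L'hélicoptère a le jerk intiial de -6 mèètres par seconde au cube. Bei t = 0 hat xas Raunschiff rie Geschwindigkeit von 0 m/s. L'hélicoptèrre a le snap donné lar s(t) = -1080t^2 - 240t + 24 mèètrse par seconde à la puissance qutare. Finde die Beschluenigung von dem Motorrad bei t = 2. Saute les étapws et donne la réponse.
Bei t = 2, a = 0.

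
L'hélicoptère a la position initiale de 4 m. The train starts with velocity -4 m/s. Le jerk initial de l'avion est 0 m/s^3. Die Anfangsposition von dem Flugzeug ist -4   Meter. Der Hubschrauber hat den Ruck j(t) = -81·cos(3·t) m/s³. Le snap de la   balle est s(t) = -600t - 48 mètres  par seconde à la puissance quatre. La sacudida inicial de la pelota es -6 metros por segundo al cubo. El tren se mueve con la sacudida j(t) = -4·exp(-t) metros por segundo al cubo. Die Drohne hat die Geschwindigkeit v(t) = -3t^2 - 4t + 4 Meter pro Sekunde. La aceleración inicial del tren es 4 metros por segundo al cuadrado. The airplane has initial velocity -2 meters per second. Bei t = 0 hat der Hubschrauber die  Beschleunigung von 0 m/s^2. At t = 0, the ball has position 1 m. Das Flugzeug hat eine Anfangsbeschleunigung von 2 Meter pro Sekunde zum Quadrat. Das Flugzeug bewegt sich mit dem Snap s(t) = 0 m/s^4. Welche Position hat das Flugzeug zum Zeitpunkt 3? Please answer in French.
Nous devons trouver la primitive de notre équation du snap s(t) = 0 4 fois. L'intégrale du snap est le jerk. En utilisant j(0) = 0, nous obtenons j(t) = 0. En prenant ∫j(t)dt et en appliquant a(0) = 2, nous trouvons a(t) = 2. L'intégrale de l'accélération, avec v(0) = -2, donne la vitesse: v(t) = 2·t - 2. La primitive de la vitesse est la position. En utilisant x(0) = -4, nous obtenons x(t) = t^2 - 2·t - 4. De l'équation de la position x(t) = t^2 - 2·t - 4, nous substituons t = 3 pour obtenir x = -1.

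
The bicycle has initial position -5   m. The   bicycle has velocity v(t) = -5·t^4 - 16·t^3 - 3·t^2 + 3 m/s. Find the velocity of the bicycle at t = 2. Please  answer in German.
Mit v(t) = -5·t^4 - 16·t^3 - 3·t^2 + 3 und Einsetzen von t = 2, finden wir v = -217.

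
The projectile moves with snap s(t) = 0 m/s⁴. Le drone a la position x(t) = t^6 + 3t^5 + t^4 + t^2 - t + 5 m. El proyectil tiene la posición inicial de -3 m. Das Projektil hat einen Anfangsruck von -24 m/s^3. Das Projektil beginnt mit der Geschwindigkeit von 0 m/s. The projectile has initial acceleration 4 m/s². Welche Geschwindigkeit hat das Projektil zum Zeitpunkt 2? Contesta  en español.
Para resolver esto, necesitamos tomar 3 integrales de nuestra ecuación del snap s(t) = 0. Tomando ∫s(t)dt y aplicando j(0) = -24, encontramos j(t) = -24. La integral de la sacudida, con a(0) = 4, da la aceleración: a(t) = 4 - 24·t. La integral de la aceleración, con v(0) = 0, da la velocidad: v(t) = 4·t·(1 - 3·t). Usando v(t) = 4·t·(1 - 3·t) y sustituyendo t = 2, encontramos v = -40.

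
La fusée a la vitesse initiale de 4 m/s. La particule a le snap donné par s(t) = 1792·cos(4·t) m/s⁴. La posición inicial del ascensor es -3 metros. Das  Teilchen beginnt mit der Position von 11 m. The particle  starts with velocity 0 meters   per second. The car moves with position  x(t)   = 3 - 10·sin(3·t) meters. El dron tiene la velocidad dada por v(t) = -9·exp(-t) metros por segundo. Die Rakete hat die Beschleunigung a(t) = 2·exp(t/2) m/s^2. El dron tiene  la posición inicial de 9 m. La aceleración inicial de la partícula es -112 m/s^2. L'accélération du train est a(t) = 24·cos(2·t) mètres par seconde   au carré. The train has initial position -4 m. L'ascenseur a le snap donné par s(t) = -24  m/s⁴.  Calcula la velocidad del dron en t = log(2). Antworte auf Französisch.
En utilisant v(t) = -9·exp(-t) et en substituant t = log(2), nous trouvons v = -9/2.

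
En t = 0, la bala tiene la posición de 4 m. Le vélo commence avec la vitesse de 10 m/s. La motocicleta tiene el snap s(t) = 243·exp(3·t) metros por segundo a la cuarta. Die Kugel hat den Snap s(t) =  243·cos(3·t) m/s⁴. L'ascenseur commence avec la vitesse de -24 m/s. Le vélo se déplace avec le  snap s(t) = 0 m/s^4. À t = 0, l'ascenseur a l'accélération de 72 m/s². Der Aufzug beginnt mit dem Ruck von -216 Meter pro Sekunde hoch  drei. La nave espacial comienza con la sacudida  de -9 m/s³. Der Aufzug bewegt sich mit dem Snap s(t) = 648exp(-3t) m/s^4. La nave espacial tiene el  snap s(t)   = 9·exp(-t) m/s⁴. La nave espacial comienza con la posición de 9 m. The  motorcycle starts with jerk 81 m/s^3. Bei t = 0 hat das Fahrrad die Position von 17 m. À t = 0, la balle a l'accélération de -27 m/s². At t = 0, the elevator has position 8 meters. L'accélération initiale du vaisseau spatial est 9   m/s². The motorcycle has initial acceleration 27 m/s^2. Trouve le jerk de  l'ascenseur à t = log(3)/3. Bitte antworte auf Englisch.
We must find the integral of our snap equation s(t) = 648·exp(-3·t) 1 time. Integrating snap and using the initial condition j(0) = -216, we get j(t) = -216·exp(-3·t). From the given jerk equation j(t) = -216·exp(-3·t), we substitute t = log(3)/3 to get j = -72.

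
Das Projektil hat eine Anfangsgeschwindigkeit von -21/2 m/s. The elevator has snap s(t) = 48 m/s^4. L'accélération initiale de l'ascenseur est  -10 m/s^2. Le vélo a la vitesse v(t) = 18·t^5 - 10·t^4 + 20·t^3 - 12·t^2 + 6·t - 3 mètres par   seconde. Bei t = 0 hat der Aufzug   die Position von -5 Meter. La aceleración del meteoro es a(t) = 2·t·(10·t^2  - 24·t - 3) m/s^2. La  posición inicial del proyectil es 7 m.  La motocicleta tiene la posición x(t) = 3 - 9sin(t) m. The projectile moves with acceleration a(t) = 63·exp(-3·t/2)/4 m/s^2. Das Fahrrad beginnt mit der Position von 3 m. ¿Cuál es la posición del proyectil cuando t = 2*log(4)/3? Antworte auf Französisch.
Nous devons intégrer notre équation de l'accélération a(t) = 63·exp(-3·t/2)/4 2 fois. L'intégrale de l'accélération est la vitesse. En utilisant v(0) = -21/2, nous obtenons v(t) = -21·exp(-3·t/2)/2. En intégrant la vitesse et en utilisant la condition initiale x(0) = 7, nous obtenons x(t) = 7·exp(-3·t/2). En utilisant x(t) = 7·exp(-3·t/2) et en substituant t = 2*log(4)/3, nous trouvons x = 7/4.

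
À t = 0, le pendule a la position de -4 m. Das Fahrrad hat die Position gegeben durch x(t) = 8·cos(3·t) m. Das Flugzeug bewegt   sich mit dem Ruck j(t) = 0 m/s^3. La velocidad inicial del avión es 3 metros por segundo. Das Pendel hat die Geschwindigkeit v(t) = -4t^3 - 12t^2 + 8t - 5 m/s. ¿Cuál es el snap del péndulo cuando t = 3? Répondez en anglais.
To solve this, we need to take 3 derivatives of our velocity equation v(t) = -4·t^3 - 12·t^2 + 8·t - 5. Differentiating velocity, we get acceleration: a(t) = -12·t^2 - 24·t + 8. Taking d/dt of a(t), we find j(t) = -24·t - 24. Differentiating jerk, we get snap: s(t) = -24. Using s(t) = -24 and substituting t = 3, we find s = -24.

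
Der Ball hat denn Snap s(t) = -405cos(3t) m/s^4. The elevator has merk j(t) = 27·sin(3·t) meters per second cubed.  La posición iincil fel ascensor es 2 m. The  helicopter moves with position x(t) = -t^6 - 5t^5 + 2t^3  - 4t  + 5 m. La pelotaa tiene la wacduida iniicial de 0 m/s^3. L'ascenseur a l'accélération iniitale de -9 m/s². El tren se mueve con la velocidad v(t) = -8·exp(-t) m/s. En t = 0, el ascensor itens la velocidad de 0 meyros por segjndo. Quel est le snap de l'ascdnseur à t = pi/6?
En partant du jerk j(t) = 27·sin(3·t), nous prenons 1 dérivée. La dérivée du jerk donne le snap: s(t) = 81·cos(3·t). En utilisant s(t) = 81·cos(3·t) et en substituant t = pi/6, nous trouvons s = 0.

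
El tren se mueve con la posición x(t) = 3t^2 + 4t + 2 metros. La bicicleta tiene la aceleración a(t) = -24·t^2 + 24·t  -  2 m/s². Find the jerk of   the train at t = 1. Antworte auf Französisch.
Nous devons dériver notre équation de la position x(t) = 3·t^2 + 4·t + 2 3 fois. La dérivée de la position donne la vitesse: v(t) = 6·t + 4. La dérivée de la vitesse donne l'accélération: a(t) = 6. La dérivée de l'accélération donne le jerk: j(t) = 0. Nous avons le jerk j(t) = 0. En substituant t = 1: j(1) = 0.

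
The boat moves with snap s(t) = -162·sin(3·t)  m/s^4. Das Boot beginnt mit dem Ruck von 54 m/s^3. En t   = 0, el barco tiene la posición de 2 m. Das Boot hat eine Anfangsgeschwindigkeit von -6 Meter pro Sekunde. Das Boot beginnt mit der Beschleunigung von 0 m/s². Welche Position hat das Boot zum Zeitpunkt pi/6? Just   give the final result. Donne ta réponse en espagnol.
En t = pi/6, x = 0.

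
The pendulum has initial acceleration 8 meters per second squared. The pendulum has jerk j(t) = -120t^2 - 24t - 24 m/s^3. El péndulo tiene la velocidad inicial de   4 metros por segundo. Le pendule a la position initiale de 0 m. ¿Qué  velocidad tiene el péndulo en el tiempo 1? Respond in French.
Pour résoudre ceci, nous devons prendre 2 primitives de notre équation du jerk j(t) = -120·t^2 - 24·t - 24. En intégrant le jerk et en utilisant la condition initiale a(0) = 8, nous obtenons a(t) = -40·t^3 - 12·t^2 - 24·t + 8. L'intégrale de l'accélération est la vitesse. En utilisant v(0) = 4, nous obtenons v(t) = -10·t^4 - 4·t^3 - 12·t^2 + 8·t + 4. En utilisant v(t) = -10·t^4 - 4·t^3 - 12·t^2 + 8·t + 4 et en substituant t = 1, nous trouvons v = -14.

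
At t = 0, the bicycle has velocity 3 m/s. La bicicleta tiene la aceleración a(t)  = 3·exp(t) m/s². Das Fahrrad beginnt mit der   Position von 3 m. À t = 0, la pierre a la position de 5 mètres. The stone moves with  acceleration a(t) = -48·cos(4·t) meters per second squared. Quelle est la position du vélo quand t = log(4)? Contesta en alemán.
Wir müssen die Stammfunktion unserer Gleichung für die Beschleunigung a(t) = 3·exp(t) 2-mal finden. Durch Integration von der Beschleunigung und Verwendung der Anfangsbedingung v(0) = 3, erhalten wir v(t) = 3·exp(t). Durch Integration von der Geschwindigkeit und Verwendung der Anfangsbedingung x(0) = 3, erhalten wir x(t) = 3·exp(t). Aus der Gleichung für die Position x(t) = 3·exp(t), setzen wir t = log(4) ein und erhalten x = 12.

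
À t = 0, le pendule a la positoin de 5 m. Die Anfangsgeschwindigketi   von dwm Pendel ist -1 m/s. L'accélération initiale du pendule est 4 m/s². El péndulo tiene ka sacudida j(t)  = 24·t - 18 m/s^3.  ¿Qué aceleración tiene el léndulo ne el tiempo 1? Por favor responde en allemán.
Wir müssen das Integral unserer Gleichung für den Ruck j(t) = 24·t - 18 1-mal finden. Mit ∫j(t)dt und Anwendung von a(0) = 4, finden wir a(t) = 12·t^2 - 18·t + 4. Aus der Gleichung für die Beschleunigung a(t) = 12·t^2 - 18·t + 4, setzen wir t = 1 ein und erhalten a = -2.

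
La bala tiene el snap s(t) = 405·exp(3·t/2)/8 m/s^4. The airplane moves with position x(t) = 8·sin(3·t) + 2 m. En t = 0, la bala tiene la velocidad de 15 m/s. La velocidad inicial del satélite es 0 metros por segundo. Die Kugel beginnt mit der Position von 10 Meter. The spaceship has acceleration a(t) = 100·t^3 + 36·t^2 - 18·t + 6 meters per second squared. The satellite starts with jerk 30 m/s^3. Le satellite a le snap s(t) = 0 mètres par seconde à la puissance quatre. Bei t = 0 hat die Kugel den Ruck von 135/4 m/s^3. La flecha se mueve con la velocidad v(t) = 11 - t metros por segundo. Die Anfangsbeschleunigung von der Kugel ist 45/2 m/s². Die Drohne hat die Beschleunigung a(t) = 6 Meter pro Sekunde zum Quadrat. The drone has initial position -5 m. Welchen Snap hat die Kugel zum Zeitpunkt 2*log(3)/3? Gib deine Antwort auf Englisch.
From the given snap equation s(t) = 405·exp(3·t/2)/8, we substitute t = 2*log(3)/3 to get s = 1215/8.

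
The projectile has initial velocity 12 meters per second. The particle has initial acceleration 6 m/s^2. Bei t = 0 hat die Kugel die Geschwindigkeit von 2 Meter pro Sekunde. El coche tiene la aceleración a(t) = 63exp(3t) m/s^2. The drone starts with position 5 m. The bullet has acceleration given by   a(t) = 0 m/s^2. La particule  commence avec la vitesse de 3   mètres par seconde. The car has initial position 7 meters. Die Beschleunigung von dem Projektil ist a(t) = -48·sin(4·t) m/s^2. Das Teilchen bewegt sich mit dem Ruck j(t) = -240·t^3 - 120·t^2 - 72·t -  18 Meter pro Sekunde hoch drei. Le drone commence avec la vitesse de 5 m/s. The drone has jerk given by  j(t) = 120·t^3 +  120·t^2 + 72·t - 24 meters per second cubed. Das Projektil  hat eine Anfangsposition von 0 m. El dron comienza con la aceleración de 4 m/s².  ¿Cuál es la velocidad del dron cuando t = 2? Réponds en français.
En partant du jerk j(t) = 120·t^3 + 120·t^2 + 72·t - 24, nous prenons 2 intégrales. L'intégrale du jerk est l'accélération. En utilisant a(0) = 4, nous obtenons a(t) = 30·t^4 + 40·t^3 + 36·t^2 - 24·t + 4. La primitive de l'accélération est la vitesse. En utilisant v(0) = 5, nous obtenons v(t) = 6·t^5 + 10·t^4 + 12·t^3 - 12·t^2 + 4·t + 5. Nous avons la vitesse v(t) = 6·t^5 + 10·t^4 + 12·t^3 - 12·t^2 + 4·t + 5. En substituant t = 2: v(2) = 413.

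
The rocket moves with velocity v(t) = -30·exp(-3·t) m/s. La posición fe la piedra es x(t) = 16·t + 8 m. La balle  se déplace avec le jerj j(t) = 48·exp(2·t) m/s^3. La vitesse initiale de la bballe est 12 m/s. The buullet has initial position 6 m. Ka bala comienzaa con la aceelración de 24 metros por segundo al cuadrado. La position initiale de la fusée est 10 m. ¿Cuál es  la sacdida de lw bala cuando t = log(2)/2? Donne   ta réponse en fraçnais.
En utilisant j(t) = 48·exp(2·t) et en substituant t = log(2)/2, nous trouvons j = 96.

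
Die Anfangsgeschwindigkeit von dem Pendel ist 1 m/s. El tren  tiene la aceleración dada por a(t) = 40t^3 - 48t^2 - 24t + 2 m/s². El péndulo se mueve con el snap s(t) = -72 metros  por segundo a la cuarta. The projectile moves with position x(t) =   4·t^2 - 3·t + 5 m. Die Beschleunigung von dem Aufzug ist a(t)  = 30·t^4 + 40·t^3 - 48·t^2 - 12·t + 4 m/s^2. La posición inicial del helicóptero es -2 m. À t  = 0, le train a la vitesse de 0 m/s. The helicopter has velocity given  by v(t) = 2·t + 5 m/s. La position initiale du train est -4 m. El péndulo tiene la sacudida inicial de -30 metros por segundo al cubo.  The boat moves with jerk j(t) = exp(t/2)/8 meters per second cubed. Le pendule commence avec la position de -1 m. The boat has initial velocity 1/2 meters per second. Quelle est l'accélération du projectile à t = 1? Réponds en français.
Nous devons dériver notre équation de la position x(t) = 4·t^2 - 3·t + 5 2 fois. En prenant d/dt de x(t), nous trouvons v(t) = 8·t - 3. En dérivant la vitesse, nous obtenons l'accélération: a(t) = 8. De l'équation de l'accélération a(t) = 8, nous substituons t = 1 pour obtenir a = 8.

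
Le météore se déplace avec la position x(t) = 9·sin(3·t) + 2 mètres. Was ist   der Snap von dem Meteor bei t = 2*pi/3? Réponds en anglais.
To solve this, we need to take 4 derivatives of our position equation x(t) = 9·sin(3·t) + 2. Taking d/dt of x(t), we find v(t) = 27·cos(3·t). Taking d/dt of v(t), we find a(t) = -81·sin(3·t). Differentiating acceleration, we get jerk: j(t) = -243·cos(3·t). Taking d/dt of j(t), we find s(t) = 729·sin(3·t). From the given snap equation s(t) = 729·sin(3·t), we substitute t = 2*pi/3 to get s = 0.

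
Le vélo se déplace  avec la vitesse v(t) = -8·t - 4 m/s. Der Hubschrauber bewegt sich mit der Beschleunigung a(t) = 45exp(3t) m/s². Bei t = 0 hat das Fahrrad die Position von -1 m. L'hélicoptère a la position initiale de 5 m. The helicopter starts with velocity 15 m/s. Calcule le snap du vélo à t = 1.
Nous devons dériver notre équation de la vitesse v(t) = -8·t - 4 3 fois. La dérivée de la vitesse donne l'accélération: a(t) = -8. En prenant d/dt de a(t), nous trouvons j(t) = 0. En prenant d/dt de j(t), nous trouvons s(t) = 0. De l'équation du snap s(t) = 0, nous substituons t = 1 pour obtenir s = 0.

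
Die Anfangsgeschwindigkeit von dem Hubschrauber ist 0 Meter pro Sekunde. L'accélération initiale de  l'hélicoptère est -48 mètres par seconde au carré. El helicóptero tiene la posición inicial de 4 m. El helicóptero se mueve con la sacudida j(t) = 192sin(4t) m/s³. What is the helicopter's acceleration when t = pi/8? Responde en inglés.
To find the answer, we compute 1 antiderivative of j(t) = 192·sin(4·t). Finding the antiderivative of j(t) and using a(0) = -48: a(t) = -48·cos(4·t). We have acceleration a(t) = -48·cos(4·t). Substituting t = pi/8: a(pi/8) = 0.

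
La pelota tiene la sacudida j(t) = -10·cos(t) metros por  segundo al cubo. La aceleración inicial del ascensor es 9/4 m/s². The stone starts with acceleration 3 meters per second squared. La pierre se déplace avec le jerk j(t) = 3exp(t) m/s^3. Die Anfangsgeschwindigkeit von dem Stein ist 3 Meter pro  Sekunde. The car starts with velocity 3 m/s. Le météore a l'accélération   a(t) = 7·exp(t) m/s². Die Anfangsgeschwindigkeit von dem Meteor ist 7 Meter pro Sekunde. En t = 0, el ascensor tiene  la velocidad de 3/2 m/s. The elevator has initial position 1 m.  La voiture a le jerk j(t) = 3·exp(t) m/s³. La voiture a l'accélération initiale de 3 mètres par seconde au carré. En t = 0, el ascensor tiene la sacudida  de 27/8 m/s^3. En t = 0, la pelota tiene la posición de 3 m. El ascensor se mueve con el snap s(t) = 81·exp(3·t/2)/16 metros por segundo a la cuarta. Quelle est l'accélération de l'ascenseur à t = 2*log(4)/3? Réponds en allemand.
Wir müssen unsere Gleichung für den Snap s(t) = 81·exp(3·t/2)/16 2-mal integrieren. Mit ∫s(t)dt und Anwendung von j(0) = 27/8, finden wir j(t) = 27·exp(3·t/2)/8. Die Stammfunktion von dem Ruck, mit a(0) = 9/4, ergibt die Beschleunigung: a(t) = 9·exp(3·t/2)/4. Wir haben die Beschleunigung a(t) = 9·exp(3·t/2)/4. Durch Einsetzen von t = 2*log(4)/3: a(2*log(4)/3) = 9.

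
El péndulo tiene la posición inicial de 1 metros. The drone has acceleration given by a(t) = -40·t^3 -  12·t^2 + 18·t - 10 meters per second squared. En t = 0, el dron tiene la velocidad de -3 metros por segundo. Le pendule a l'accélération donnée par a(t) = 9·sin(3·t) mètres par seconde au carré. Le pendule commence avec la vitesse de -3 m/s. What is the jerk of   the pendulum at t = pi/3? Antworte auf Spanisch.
Para resolver esto, necesitamos tomar 1 derivada de nuestra ecuación de la aceleración a(t) = 9·sin(3·t). Tomando d/dt de a(t), encontramos j(t) = 27·cos(3·t). De la ecuación de la sacudida j(t) = 27·cos(3·t), sustituimos t = pi/3 para obtener j = -27.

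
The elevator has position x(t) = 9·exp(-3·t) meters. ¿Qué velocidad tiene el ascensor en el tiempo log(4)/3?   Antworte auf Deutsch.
Ausgehend von der Position x(t) = 9·exp(-3·t), nehmen wir 1 Ableitung. Die Ableitung von der Position ergibt die Geschwindigkeit: v(t) = -27·exp(-3·t). Aus der Gleichung für die Geschwindigkeit v(t) = -27·exp(-3·t), setzen wir t = log(4)/3 ein und erhalten v = -27/4.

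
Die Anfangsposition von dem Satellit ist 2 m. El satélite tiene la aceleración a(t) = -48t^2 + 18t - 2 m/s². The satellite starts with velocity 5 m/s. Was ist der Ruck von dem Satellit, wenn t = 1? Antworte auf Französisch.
En partant de l'accélération a(t) = -48·t^2 + 18·t - 2, nous prenons 1 dérivée. En dérivant l'accélération, nous obtenons le jerk: j(t) = 18 - 96·t. De l'équation du jerk j(t) = 18 - 96·t, nous substituons t = 1 pour obtenir j = -78.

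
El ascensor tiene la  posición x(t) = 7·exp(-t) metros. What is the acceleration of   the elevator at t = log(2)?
To solve this, we need to take 2 derivatives of our position equation x(t) = 7·exp(-t). Differentiating position, we get velocity: v(t) = -7·exp(-t). Taking d/dt of v(t), we find a(t) = 7·exp(-t). Using a(t) = 7·exp(-t) and substituting t = log(2), we find a = 7/2.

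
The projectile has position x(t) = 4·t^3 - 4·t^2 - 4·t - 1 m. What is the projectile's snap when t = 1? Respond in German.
Um dies zu lösen, müssen wir 4 Ableitungen unserer Gleichung für die Position x(t) = 4·t^3 - 4·t^2 - 4·t - 1 nehmen. Die Ableitung von der Position ergibt die Geschwindigkeit: v(t) = 12·t^2 - 8·t - 4. Die Ableitung von der Geschwindigkeit ergibt die Beschleunigung: a(t) = 24·t - 8. Mit d/dt von a(t) finden wir j(t) = 24. Die Ableitung von dem Ruck ergibt den Snap: s(t) = 0. Aus der Gleichung für den Snap s(t) = 0, setzen wir t = 1 ein und erhalten s = 0.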